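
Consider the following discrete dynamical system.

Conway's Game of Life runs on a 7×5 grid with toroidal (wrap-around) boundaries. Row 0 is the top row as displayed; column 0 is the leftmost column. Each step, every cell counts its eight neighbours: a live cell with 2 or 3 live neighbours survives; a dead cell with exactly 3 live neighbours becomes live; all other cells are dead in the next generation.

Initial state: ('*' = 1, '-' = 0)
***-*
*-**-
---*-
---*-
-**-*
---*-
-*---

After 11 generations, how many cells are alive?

2

gen 0: ***-*
*-**-
---*-
---*-
-**-*
---*-
-*---
gen 1: ----*
*----
---*-
---**
--*-*
**-*-
-*-**
gen 2: ---**
----*
---*-
--*-*
-**--
-*---
-*-*-
gen 3: *-***
----*
---**
-**--
****-
**---
*--**
gen 4: -**--
--*--
*-***
-----
---**
-----
-----
gen 5: -**--
*---*
-****
*-*--
-----
-----
-----
gen 6: **---
----*
--*--
*-*-*
-----
-----
-----
gen 7: *----
**---
**--*
-*-*-
-----
-----
-----
gen 8: **---
-----
----*
-**-*
-----
-----
-----
gen 9: -----
*----
*--*-
*--*-
-----
-----
-----
gen 10: -----
----*
**---
-----
-----
-----
-----
gen 11: -----
*----
*----
-----
-----
-----
-----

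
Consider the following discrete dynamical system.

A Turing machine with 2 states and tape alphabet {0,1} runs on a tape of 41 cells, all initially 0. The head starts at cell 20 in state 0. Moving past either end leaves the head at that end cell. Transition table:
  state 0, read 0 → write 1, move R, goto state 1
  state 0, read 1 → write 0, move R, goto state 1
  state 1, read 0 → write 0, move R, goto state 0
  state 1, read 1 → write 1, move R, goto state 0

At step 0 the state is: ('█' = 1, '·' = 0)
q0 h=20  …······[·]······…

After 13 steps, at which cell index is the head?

k=0  q0 h=20  …······[·]······…
k=1  q1 h=21  …·····█[·]······…
k=2  q0 h=22  …····█·[·]······…
k=3  q1 h=23  …···█·█[·]······…
k=4  q0 h=24  …··█·█·[·]······…
k=5  q1 h=25  …·█·█·█[·]······…
k=6  q0 h=26  …█·█·█·[·]······…
k=7  q1 h=27  …·█·█·█[·]······…
k=8  q0 h=28  …█·█·█·[·]······…
k=9  q1 h=29  …·█·█·█[·]······…
k=10  q0 h=30  …█·█·█·[·]······…
k=11  q1 h=31  …·█·█·█[·]······…
k=12  q0 h=32  …█·█·█·[·]······…
k=13  q1 h=33  …·█·█·█[·]······…

33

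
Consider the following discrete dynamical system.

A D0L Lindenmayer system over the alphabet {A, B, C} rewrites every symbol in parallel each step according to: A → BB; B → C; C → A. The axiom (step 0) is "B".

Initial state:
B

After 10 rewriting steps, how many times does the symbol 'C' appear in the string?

[0] B
[1] C
[2] A
[3] BB
[4] CC
[5] AA
[6] BBBB
[7] CCCC
[8] AAAA
[9] BBBBBBBB
[10] CCCCCCCC

8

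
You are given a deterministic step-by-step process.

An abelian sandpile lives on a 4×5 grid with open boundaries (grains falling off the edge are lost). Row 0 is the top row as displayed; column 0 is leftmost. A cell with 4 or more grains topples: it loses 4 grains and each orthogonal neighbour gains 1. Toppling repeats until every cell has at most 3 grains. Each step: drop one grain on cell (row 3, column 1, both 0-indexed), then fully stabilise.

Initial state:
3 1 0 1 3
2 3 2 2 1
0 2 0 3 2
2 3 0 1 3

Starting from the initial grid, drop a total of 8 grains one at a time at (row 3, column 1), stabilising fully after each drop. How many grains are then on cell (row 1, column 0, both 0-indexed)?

3

step 0: 3 1 0 1 3
2 3 2 2 1
0 2 0 3 2
2 3 0 1 3
step 1: 3 1 0 1 3
2 3 2 2 1
0 3 0 3 2
3 0 1 1 3
step 2: 3 1 0 1 3
2 3 2 2 1
0 3 0 3 2
3 1 1 1 3
step 3: 3 1 0 1 3
2 3 2 2 1
0 3 0 3 2
3 2 1 1 3
step 4: 3 1 0 1 3
2 3 2 2 1
0 3 0 3 2
3 3 1 1 3
step 5: 3 2 0 1 3
3 0 3 2 1
2 1 1 3 2
0 2 2 1 3
step 6: 3 2 0 1 3
3 0 3 2 1
2 1 1 3 2
0 3 2 1 3
step 7: 3 2 0 1 3
3 0 3 2 1
2 2 1 3 2
1 0 3 1 3
step 8: 3 2 0 1 3
3 0 3 2 1
2 2 1 3 2
1 1 3 1 3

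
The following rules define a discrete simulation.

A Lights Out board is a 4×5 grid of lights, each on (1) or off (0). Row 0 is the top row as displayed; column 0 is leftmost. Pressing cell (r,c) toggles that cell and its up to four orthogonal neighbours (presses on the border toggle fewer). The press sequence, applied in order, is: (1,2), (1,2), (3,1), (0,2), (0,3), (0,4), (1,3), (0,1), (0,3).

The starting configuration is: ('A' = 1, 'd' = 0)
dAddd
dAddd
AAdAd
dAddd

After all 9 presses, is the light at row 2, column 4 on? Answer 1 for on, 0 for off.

t=0: dAddd
dAddd
AAdAd
dAddd
t=1: dAAdd
ddAAd
AAAAd
dAddd
t=2: dAddd
dAddd
AAdAd
dAddd
t=3: dAddd
dAddd
AddAd
AdAdd
t=4: ddAAd
dAAdd
AddAd
AdAdd
t=5: ddddA
dAAAd
AddAd
AdAdd
t=6: dddAd
dAAAA
AddAd
AdAdd
t=7: ddddd
dAddd
Adddd
AdAdd
t=8: AAAdd
ddddd
Adddd
AdAdd
t=9: AAdAA
dddAd
Adddd
AdAdd

0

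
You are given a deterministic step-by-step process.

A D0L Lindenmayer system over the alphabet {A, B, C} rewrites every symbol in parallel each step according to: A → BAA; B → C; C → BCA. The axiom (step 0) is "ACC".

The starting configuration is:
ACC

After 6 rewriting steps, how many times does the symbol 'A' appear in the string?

t=0: ACC
t=1: BAABCABCA
t=2: CBAABAACBCABAACBCABAA
t=3: BCACBAABAACBAABAABCACBCABAACBAABAABCACBCABAACBAABAA
t=4: CBCABAABCACBAABAACBAABAABCACBAABAACBAABAACBCABAABCACBCABAA…BCACBAABAACBAABAACBCABAABCACBCABAACBAABAABCACBAABAACBAABAA  (len 123)
t=5: BCACBCABAACBAABAACBCABAABCACBAABAACBAABAABCACBAABAACBAABAA…BCACBAABAACBAABAACBCABAABCACBAABAACBAABAABCACBAABAACBAABAA  (len 297)
t=6: CBCABAABCACBCABAACBAABAABCACBAABAACBAABAABCACBCABAACBAABAA…BCACBAABAACBAABAACBCABAABCACBAABAACBAABAABCACBAABAACBAABAA  (len 717)

358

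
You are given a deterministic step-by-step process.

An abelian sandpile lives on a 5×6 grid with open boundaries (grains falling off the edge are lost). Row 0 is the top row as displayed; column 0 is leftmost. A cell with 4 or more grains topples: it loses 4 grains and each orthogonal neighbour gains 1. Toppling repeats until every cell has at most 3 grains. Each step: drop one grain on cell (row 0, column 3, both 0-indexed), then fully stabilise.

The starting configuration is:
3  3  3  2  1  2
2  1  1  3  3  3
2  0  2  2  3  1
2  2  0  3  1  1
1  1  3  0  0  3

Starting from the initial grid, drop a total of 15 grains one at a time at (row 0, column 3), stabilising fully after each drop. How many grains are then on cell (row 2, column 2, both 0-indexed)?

gen 0: 3  3  3  2  1  2
2  1  1  3  3  3
2  0  2  2  3  1
2  2  0  3  1  1
1  1  3  0  0  3
gen 1: 3  3  3  3  1  2
2  1  1  3  3  3
2  0  2  2  3  1
2  2  0  3  1  1
1  1  3  0  0  3
gen 2: 0  1  1  2  3  3
3  2  3  2  2  0
2  0  3  1  1  3
2  2  1  0  3  1
1  1  3  1  0  3
gen 3: 0  1  1  3  3  3
3  2  3  2  2  0
2  0  3  1  1  3
2  2  1  0  3  1
1  1  3  1  0  3
gen 4: 0  1  2  1  1  0
3  2  3  3  3  1
2  0  3  1  1  3
2  2  1  0  3  1
1  1  3  1  0  3
gen 5: 0  1  2  2  1  0
3  2  3  3  3  1
2  0  3  1  1  3
2  2  1  0  3  1
1  1  3  1  0  3
gen 6: 0  1  2  3  1  0
3  2  3  3  3  1
2  0  3  1  1  3
2  2  1  0  3  1
1  1  3  1  0  3
gen 7: 0  2  0  2  3  0
3  3  2  2  0  2
2  1  0  3  2  3
2  2  2  0  3  1
1  1  3  1  0  3
gen 8: 0  2  0  3  3  0
3  3  2  2  0  2
2  1  0  3  2  3
2  2  2  0  3  1
1  1  3  1  0  3
gen 9: 0  2  1  1  0  1
3  3  2  3  1  2
2  1  0  3  2  3
2  2  2  0  3  1
1  1  3  1  0  3
gen 10: 0  2  1  2  0  1
3  3  2  3  1  2
2  1  0  3  2  3
2  2  2  0  3  1
1  1  3  1  0  3
gen 11: 0  2  1  3  0  1
3  3  2  3  1  2
2  1  0  3  2  3
2  2  2  0  3  1
1  1  3  1  0  3
gen 12: 0  2  2  1  1  1
3  3  3  1  2  2
2  1  1  0  3  3
2  2  2  1  3  1
1  1  3  1  0  3
gen 13: 0  2  2  2  1  1
3  3  3  1  2  2
2  1  1  0  3  3
2  2  2  1  3  1
1  1  3  1  0  3
gen 14: 0  2  2  3  1  1
3  3  3  1  2  2
2  1  1  0  3  3
2  2  2  1  3  1
1  1  3  1  0  3
gen 15: 0  2  3  0  2  1
3  3  3  2  2  2
2  1  1  0  3  3
2  2  2  1  3  1
1  1  3  1  0  3

1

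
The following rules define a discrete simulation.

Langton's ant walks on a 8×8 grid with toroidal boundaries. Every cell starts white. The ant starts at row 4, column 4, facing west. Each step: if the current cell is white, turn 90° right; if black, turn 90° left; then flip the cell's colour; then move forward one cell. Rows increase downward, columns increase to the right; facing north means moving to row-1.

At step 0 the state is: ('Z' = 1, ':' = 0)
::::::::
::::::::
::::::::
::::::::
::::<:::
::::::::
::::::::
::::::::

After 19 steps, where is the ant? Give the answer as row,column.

6,5

step 0: ::::::::
::::::::
::::::::
::::::::
::::<:::
::::::::
::::::::
::::::::
step 1: ::::::::
::::::::
::::::::
::::^:::
::::Z:::
::::::::
::::::::
::::::::
step 2: ::::::::
::::::::
::::::::
::::Z>::
::::Z:::
::::::::
::::::::
::::::::
step 3: ::::::::
::::::::
::::::::
::::ZZ::
::::Zv::
::::::::
::::::::
::::::::
step 4: ::::::::
::::::::
::::::::
::::ZZ::
::::<Z::
::::::::
::::::::
::::::::
step 5: ::::::::
::::::::
::::::::
::::ZZ::
:::::Z::
::::v:::
::::::::
::::::::
step 6: ::::::::
::::::::
::::::::
::::ZZ::
:::::Z::
:::<Z:::
::::::::
::::::::
step 7: ::::::::
::::::::
::::::::
::::ZZ::
:::^:Z::
:::ZZ:::
::::::::
::::::::
step 8: ::::::::
::::::::
::::::::
::::ZZ::
:::Z>Z::
:::ZZ:::
::::::::
::::::::
step 9: ::::::::
::::::::
::::::::
::::ZZ::
:::ZZZ::
:::Zv:::
::::::::
::::::::
step 10: ::::::::
::::::::
::::::::
::::ZZ::
:::ZZZ::
:::Z:>::
::::::::
::::::::
step 11: ::::::::
::::::::
::::::::
::::ZZ::
:::ZZZ::
:::Z:Z::
:::::v::
::::::::
step 12: ::::::::
::::::::
::::::::
::::ZZ::
:::ZZZ::
:::Z:Z::
::::<Z::
::::::::
step 13: ::::::::
::::::::
::::::::
::::ZZ::
:::ZZZ::
:::Z^Z::
::::ZZ::
::::::::
step 14: ::::::::
::::::::
::::::::
::::ZZ::
:::ZZZ::
:::ZZ>::
::::ZZ::
::::::::
step 15: ::::::::
::::::::
::::::::
::::ZZ::
:::ZZ^::
:::ZZ:::
::::ZZ::
::::::::
step 16: ::::::::
::::::::
::::::::
::::ZZ::
:::Z<:::
:::ZZ:::
::::ZZ::
::::::::
step 17: ::::::::
::::::::
::::::::
::::ZZ::
:::Z::::
:::Zv:::
::::ZZ::
::::::::
step 18: ::::::::
::::::::
::::::::
::::ZZ::
:::Z::::
:::Z:>::
::::ZZ::
::::::::
step 19: ::::::::
::::::::
::::::::
::::ZZ::
:::Z::::
:::Z:Z::
::::Zv::
::::::::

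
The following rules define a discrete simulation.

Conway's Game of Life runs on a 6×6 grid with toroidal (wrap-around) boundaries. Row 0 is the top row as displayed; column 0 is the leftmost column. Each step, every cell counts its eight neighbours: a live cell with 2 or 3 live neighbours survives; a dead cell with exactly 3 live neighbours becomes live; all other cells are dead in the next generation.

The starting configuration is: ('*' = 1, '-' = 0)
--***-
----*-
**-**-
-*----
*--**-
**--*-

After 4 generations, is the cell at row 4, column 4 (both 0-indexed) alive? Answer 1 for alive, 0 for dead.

0) --***-
----*-
**-**-
-*----
*--**-
**--*-
1) -**-*-
-*----
******
-*----
*-***-
**----
2) --*---
------
---***
------
*-**-*
*---*-
3) ------
---**-
----*-
*-*---
**-***
*-*-*-
4) ----**
---**-
----**
*-*---
----*-
*-*-*-

1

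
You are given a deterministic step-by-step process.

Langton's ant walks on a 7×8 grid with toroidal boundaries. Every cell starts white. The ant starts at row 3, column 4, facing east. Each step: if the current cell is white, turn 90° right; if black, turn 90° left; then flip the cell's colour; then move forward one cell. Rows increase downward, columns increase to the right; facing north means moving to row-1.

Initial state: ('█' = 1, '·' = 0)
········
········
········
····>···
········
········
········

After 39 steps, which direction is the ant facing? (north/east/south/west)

south

[0] ········
········
········
····>···
········
········
········
[1] ········
········
········
····█···
····v···
········
········
[2] ········
········
········
····█···
···<█···
········
········
[3] ········
········
········
···^█···
···██···
········
········
[4] ········
········
········
···█>···
···██···
········
········
[5] ········
········
····^···
···█····
···██···
········
········
[6] ········
········
····█>··
···█····
···██···
········
········
[7] ········
········
····██··
···█·v··
···██···
········
········
[8] ········
········
····██··
···█<█··
···██···
········
········
[9] ········
········
····^█··
···███··
···██···
········
········
[10] ········
········
···<·█··
···███··
···██···
········
········
[11] ········
···^····
···█·█··
···███··
···██···
········
········
[12] ········
···█>···
···█·█··
···███··
···██···
········
········
[13] ········
···██···
···█v█··
···███··
···██···
········
········
[14] ········
···██···
···<██··
···███··
···██···
········
········
[15] ········
···██···
····██··
···v██··
···██···
········
········
[16] ········
···██···
····██··
····>█··
···██···
········
········
[17] ········
···██···
····^█··
·····█··
···██···
········
········
[18] ········
···██···
···<·█··
·····█··
···██···
········
········
[19] ········
···^█···
···█·█··
·····█··
···██···
········
········
[20] ········
··<·█···
···█·█··
·····█··
···██···
········
········
[21] ··^·····
··█·█···
···█·█··
·····█··
···██···
········
········
[22] ··█>····
··█·█···
···█·█··
·····█··
···██···
········
········
[23] ··██····
··█v█···
···█·█··
·····█··
···██···
········
········
[24] ··██····
··<██···
···█·█··
·····█··
···██···
········
········
[25] ··██····
···██···
··v█·█··
·····█··
···██···
········
········
[26] ··██····
···██···
·<██·█··
·····█··
···██···
········
········
[27] ··██····
·^·██···
·███·█··
·····█··
···██···
········
········
[28] ··██····
·█>██···
·███·█··
·····█··
···██···
········
········
[29] ··██····
·████···
·█v█·█··
·····█··
···██···
········
········
[30] ··██····
·████···
·█·>·█··
·····█··
···██···
········
········
[31] ··██····
·██^█···
·█···█··
·····█··
···██···
········
········
[32] ··██····
·█<·█···
·█···█··
·····█··
···██···
········
········
[33] ··██····
·█··█···
·█v··█··
·····█··
···██···
········
········
[34] ··██····
·█··█···
·<█··█··
·····█··
···██···
········
········
[35] ··██····
·█··█···
··█··█··
·v···█··
···██···
········
········
[36] ··██····
·█··█···
··█··█··
<█···█··
···██···
········
········
[37] ··██····
·█··█···
^·█··█··
██···█··
···██···
········
········
[38] ··██····
·█··█···
█>█··█··
██···█··
···██···
········
········
[39] ··██····
·█··█···
███··█··
█v···█··
···██···
········
········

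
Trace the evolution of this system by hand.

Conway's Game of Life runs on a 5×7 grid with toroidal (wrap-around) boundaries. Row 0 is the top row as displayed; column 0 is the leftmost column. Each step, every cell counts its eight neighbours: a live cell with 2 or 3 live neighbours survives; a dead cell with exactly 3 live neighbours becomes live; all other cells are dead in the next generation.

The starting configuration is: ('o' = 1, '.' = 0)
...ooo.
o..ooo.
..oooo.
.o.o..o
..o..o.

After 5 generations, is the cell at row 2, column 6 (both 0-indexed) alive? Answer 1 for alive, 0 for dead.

gen 0: ...ooo.
o..ooo.
..oooo.
.o.o..o
..o..o.
gen 1: ..o....
.......
oo.....
.o....o
..o..oo
gen 2: .......
.o.....
oo.....
.oo..oo
ooo..oo
gen 3: ..o...o
oo.....
......o
.....o.
..o..o.
gen 4: o.o...o
oo....o
o.....o
.....oo
.....oo
gen 5: .......
.....o.
.o.....
.......
.......

0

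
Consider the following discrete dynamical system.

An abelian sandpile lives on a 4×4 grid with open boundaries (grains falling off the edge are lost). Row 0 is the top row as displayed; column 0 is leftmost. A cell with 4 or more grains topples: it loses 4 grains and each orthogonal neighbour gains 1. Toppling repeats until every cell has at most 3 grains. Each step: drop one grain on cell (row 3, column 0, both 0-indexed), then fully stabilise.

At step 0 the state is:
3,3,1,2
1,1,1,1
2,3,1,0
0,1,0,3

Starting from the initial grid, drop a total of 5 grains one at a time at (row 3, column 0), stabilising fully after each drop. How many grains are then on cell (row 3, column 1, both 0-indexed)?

step 0: 3,3,1,2
1,1,1,1
2,3,1,0
0,1,0,3
step 1: 3,3,1,2
1,1,1,1
2,3,1,0
1,1,0,3
step 2: 3,3,1,2
1,1,1,1
2,3,1,0
2,1,0,3
step 3: 3,3,1,2
1,1,1,1
2,3,1,0
3,1,0,3
step 4: 3,3,1,2
1,1,1,1
3,3,1,0
0,2,0,3
step 5: 3,3,1,2
1,1,1,1
3,3,1,0
1,2,0,3

2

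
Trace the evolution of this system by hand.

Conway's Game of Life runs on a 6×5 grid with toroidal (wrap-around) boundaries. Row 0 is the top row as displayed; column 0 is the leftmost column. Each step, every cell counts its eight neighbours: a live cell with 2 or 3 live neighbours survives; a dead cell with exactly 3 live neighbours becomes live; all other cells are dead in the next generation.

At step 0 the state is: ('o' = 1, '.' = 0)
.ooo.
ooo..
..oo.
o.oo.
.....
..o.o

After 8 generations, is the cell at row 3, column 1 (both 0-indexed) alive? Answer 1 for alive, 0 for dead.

[0] .ooo.
ooo..
..oo.
o.oo.
.....
..o.o
[1] ....o
o...o
o....
.oooo
.oo.o
.oo..
[2] .o.oo
o...o
..o..
....o
....o
.oo..
[3] .o.oo
ooo.o
o..oo
...o.
o..o.
.oo.o
[4] .....
.....
.....
o.oo.
oo.o.
.o...
[5] .....
.....
.....
o.oo.
o..o.
ooo..
[6] .o...
.....
.....
.ooo.
o..o.
ooo.o
[7] .oo..
.....
..o..
.oooo
.....
..ooo
[8] .oo..
.oo..
.oo..
.ooo.
oo...
.ooo.

1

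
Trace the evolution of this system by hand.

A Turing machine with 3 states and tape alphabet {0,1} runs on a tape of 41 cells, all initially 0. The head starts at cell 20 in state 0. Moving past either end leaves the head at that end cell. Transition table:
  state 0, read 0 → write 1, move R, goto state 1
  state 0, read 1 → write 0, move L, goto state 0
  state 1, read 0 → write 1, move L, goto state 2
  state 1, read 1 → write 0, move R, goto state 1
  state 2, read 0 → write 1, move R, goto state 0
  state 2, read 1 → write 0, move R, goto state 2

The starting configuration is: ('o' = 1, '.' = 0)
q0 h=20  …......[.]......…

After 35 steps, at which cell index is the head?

40

[0] q0 h=20  …......[.]......…
[1] q1 h=21  ….....o[.]......…
[2] q2 h=20  …......[o]o.....…
[3] q2 h=21  …......[o]......…
[4] q2 h=22  …......[.]......…
[5] q0 h=23  ….....o[.]......…
[6] q1 h=24  …....oo[.]......…
[7] q2 h=23  ….....o[o]o.....…
[8] q2 h=24  …....o.[o]......…
[9] q2 h=25  …...o..[.]......…
[10] q0 h=26  …..o..o[.]......…
[11] q1 h=27  ….o..oo[.]......…
[12] q2 h=26  …..o..o[o]o.....…
[13] q2 h=27  ….o..o.[o]......…
[14] q2 h=28  …o..o..[.]......…
[15] q0 h=29  …..o..o[.]......…
[16] q1 h=30  ….o..oo[.]......…
[17] q2 h=29  …..o..o[o]o.....…
[18] q2 h=30  ….o..o.[o]......…
[19] q2 h=31  …o..o..[.]......…
[20] q0 h=32  …..o..o[.]......…
[21] q1 h=33  ….o..oo[.]......…
[22] q2 h=32  …..o..o[o]o.....…
[23] q2 h=33  ….o..o.[o]......…
[24] q2 h=34  …o..o..[.]......|
[25] q0 h=35  …..o..o[.].....|
[26] q1 h=36  ….o..oo[.]....|
[27] q2 h=35  …..o..o[o]o....|
[28] q2 h=36  ….o..o.[o]....|
[29] q2 h=37  …o..o..[.]...|
[30] q0 h=38  …..o..o[.]..|
[31] q1 h=39  ….o..oo[.].|
[32] q2 h=38  …..o..o[o]o.|
[33] q2 h=39  ….o..o.[o].|
[34] q2 h=40  …o..o..[.]|
[35] q0 h=40  …o..o..[o]|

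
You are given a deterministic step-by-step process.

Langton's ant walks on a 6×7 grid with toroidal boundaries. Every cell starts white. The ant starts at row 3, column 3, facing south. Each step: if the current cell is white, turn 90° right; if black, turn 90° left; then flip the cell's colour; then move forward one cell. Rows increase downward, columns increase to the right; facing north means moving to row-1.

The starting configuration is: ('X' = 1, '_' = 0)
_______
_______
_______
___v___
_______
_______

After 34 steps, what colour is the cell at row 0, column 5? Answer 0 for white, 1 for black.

1

step 0: _______
_______
_______
___v___
_______
_______
step 1: _______
_______
_______
__<X___
_______
_______
step 2: _______
_______
__^____
__XX___
_______
_______
step 3: _______
_______
__X>___
__XX___
_______
_______
step 4: _______
_______
__XX___
__Xv___
_______
_______
step 5: _______
_______
__XX___
__X_>__
_______
_______
step 6: _______
_______
__XX___
__X_X__
____v__
_______
step 7: _______
_______
__XX___
__X_X__
___<X__
_______
step 8: _______
_______
__XX___
__X^X__
___XX__
_______
step 9: _______
_______
__XX___
__XX>__
___XX__
_______
step 10: _______
_______
__XX^__
__XX___
___XX__
_______
step 11: _______
_______
__XXX>_
__XX___
___XX__
_______
step 12: _______
_______
__XXXX_
__XX_v_
___XX__
_______
step 13: _______
_______
__XXXX_
__XX<X_
___XX__
_______
step 14: _______
_______
__XX^X_
__XXXX_
___XX__
_______
step 15: _______
_______
__X<_X_
__XXXX_
___XX__
_______
step 16: _______
_______
__X__X_
__XvXX_
___XX__
_______
step 17: _______
_______
__X__X_
__X_>X_
___XX__
_______
step 18: _______
_______
__X_^X_
__X__X_
___XX__
_______
step 19: _______
_______
__X_X>_
__X__X_
___XX__
_______
step 20: _______
_____^_
__X_X__
__X__X_
___XX__
_______
step 21: _______
_____X>
__X_X__
__X__X_
___XX__
_______
step 22: _______
_____XX
__X_X_v
__X__X_
___XX__
_______
step 23: _______
_____XX
__X_X<X
__X__X_
___XX__
_______
step 24: _______
_____^X
__X_XXX
__X__X_
___XX__
_______
step 25: _______
____<_X
__X_XXX
__X__X_
___XX__
_______
step 26: ____^__
____X_X
__X_XXX
__X__X_
___XX__
_______
step 27: ____X>_
____X_X
__X_XXX
__X__X_
___XX__
_______
step 28: ____XX_
____XvX
__X_XXX
__X__X_
___XX__
_______
step 29: ____XX_
____<XX
__X_XXX
__X__X_
___XX__
_______
step 30: ____XX_
_____XX
__X_vXX
__X__X_
___XX__
_______
step 31: ____XX_
_____XX
__X__>X
__X__X_
___XX__
_______
step 32: ____XX_
_____^X
__X___X
__X__X_
___XX__
_______
step 33: ____XX_
____<_X
__X___X
__X__X_
___XX__
_______
step 34: ____^X_
____X_X
__X___X
__X__X_
___XX__
_______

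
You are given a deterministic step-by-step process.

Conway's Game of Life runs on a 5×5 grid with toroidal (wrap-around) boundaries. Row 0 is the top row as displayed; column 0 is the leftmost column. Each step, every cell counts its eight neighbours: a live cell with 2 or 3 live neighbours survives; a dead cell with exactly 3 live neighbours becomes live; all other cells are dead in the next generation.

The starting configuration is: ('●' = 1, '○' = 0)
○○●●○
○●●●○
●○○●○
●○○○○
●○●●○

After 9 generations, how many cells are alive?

[0] ○○●●○
○●●●○
●○○●○
●○○○○
●○●●○
[1] ○○○○○
○●○○○
●○○●○
●○●●○
○○●●○
[2] ○○●○○
○○○○○
●○○●○
○○○○○
○●●●●
[3] ○●●○○
○○○○○
○○○○○
●●○○○
○●●●○
[4] ○●○●○
○○○○○
○○○○○
●●○○○
○○○●○
[5] ○○●○○
○○○○○
○○○○○
○○○○○
●●○○●
[6] ●●○○○
○○○○○
○○○○○
●○○○○
●●○○○
[7] ●●○○○
○○○○○
○○○○○
●●○○○
○○○○●
[8] ●○○○○
○○○○○
○○○○○
●○○○○
○○○○●
[9] ○○○○○
○○○○○
○○○○○
○○○○○
●○○○●

2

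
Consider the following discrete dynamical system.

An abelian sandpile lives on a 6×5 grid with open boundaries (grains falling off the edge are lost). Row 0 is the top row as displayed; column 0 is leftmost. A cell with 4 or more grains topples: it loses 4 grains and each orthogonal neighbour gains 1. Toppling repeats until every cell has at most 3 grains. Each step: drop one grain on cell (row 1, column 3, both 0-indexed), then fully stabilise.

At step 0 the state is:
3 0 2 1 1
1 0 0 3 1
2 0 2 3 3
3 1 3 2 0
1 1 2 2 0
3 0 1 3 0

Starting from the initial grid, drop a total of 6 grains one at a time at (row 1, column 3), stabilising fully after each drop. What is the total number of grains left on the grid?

step 0: 3 0 2 1 1
1 0 0 3 1
2 0 2 3 3
3 1 3 2 0
1 1 2 2 0
3 0 1 3 0
step 1: 3 0 2 2 1
1 0 1 1 3
2 0 3 1 0
3 1 3 3 1
1 1 2 2 0
3 0 1 3 0
step 2: 3 0 2 2 1
1 0 1 2 3
2 0 3 1 0
3 1 3 3 1
1 1 2 2 0
3 0 1 3 0
step 3: 3 0 2 2 1
1 0 1 3 3
2 0 3 1 0
3 1 3 3 1
1 1 2 2 0
3 0 1 3 0
step 4: 3 0 2 3 2
1 0 2 1 0
2 0 3 2 1
3 1 3 3 1
1 1 2 2 0
3 0 1 3 0
step 5: 3 0 2 3 2
1 0 2 2 0
2 0 3 2 1
3 1 3 3 1
1 1 2 2 0
3 0 1 3 0
step 6: 3 0 2 3 2
1 0 2 3 0
2 0 3 2 1
3 1 3 3 1
1 1 2 2 0
3 0 1 3 0

48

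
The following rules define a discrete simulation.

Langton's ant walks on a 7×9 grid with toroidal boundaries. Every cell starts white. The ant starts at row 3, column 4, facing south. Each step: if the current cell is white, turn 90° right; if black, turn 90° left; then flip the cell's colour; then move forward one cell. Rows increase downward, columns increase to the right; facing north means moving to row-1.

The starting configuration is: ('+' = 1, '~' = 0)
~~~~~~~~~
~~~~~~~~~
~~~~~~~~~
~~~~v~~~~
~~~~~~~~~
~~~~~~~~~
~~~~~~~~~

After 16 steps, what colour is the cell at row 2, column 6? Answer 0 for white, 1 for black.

1

t=0: ~~~~~~~~~
~~~~~~~~~
~~~~~~~~~
~~~~v~~~~
~~~~~~~~~
~~~~~~~~~
~~~~~~~~~
t=1: ~~~~~~~~~
~~~~~~~~~
~~~~~~~~~
~~~<+~~~~
~~~~~~~~~
~~~~~~~~~
~~~~~~~~~
t=2: ~~~~~~~~~
~~~~~~~~~
~~~^~~~~~
~~~++~~~~
~~~~~~~~~
~~~~~~~~~
~~~~~~~~~
t=3: ~~~~~~~~~
~~~~~~~~~
~~~+>~~~~
~~~++~~~~
~~~~~~~~~
~~~~~~~~~
~~~~~~~~~
t=4: ~~~~~~~~~
~~~~~~~~~
~~~++~~~~
~~~+v~~~~
~~~~~~~~~
~~~~~~~~~
~~~~~~~~~
t=5: ~~~~~~~~~
~~~~~~~~~
~~~++~~~~
~~~+~>~~~
~~~~~~~~~
~~~~~~~~~
~~~~~~~~~
t=6: ~~~~~~~~~
~~~~~~~~~
~~~++~~~~
~~~+~+~~~
~~~~~v~~~
~~~~~~~~~
~~~~~~~~~
t=7: ~~~~~~~~~
~~~~~~~~~
~~~++~~~~
~~~+~+~~~
~~~~<+~~~
~~~~~~~~~
~~~~~~~~~
t=8: ~~~~~~~~~
~~~~~~~~~
~~~++~~~~
~~~+^+~~~
~~~~++~~~
~~~~~~~~~
~~~~~~~~~
t=9: ~~~~~~~~~
~~~~~~~~~
~~~++~~~~
~~~++>~~~
~~~~++~~~
~~~~~~~~~
~~~~~~~~~
t=10: ~~~~~~~~~
~~~~~~~~~
~~~++^~~~
~~~++~~~~
~~~~++~~~
~~~~~~~~~
~~~~~~~~~
t=11: ~~~~~~~~~
~~~~~~~~~
~~~+++>~~
~~~++~~~~
~~~~++~~~
~~~~~~~~~
~~~~~~~~~
t=12: ~~~~~~~~~
~~~~~~~~~
~~~++++~~
~~~++~v~~
~~~~++~~~
~~~~~~~~~
~~~~~~~~~
t=13: ~~~~~~~~~
~~~~~~~~~
~~~++++~~
~~~++<+~~
~~~~++~~~
~~~~~~~~~
~~~~~~~~~
t=14: ~~~~~~~~~
~~~~~~~~~
~~~++^+~~
~~~++++~~
~~~~++~~~
~~~~~~~~~
~~~~~~~~~
t=15: ~~~~~~~~~
~~~~~~~~~
~~~+<~+~~
~~~++++~~
~~~~++~~~
~~~~~~~~~
~~~~~~~~~
t=16: ~~~~~~~~~
~~~~~~~~~
~~~+~~+~~
~~~+v++~~
~~~~++~~~
~~~~~~~~~
~~~~~~~~~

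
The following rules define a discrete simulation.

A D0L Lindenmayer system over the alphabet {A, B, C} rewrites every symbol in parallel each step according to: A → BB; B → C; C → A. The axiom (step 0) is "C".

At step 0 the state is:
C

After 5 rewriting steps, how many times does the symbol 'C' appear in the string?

t=0: C
t=1: A
t=2: BB
t=3: CC
t=4: AA
t=5: BBBB

0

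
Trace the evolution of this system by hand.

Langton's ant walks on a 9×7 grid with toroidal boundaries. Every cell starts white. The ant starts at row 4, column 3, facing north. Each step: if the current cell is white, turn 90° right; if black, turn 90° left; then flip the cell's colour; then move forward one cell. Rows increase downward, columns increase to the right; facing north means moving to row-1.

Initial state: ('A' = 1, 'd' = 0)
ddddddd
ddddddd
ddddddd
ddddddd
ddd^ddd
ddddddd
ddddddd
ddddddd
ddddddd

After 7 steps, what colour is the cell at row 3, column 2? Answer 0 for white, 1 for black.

1

k=0  ddddddd
ddddddd
ddddddd
ddddddd
ddd^ddd
ddddddd
ddddddd
ddddddd
ddddddd
k=1  ddddddd
ddddddd
ddddddd
ddddddd
dddA>dd
ddddddd
ddddddd
ddddddd
ddddddd
k=2  ddddddd
ddddddd
ddddddd
ddddddd
dddAAdd
ddddvdd
ddddddd
ddddddd
ddddddd
k=3  ddddddd
ddddddd
ddddddd
ddddddd
dddAAdd
ddd<Add
ddddddd
ddddddd
ddddddd
k=4  ddddddd
ddddddd
ddddddd
ddddddd
ddd^Add
dddAAdd
ddddddd
ddddddd
ddddddd
k=5  ddddddd
ddddddd
ddddddd
ddddddd
dd<dAdd
dddAAdd
ddddddd
ddddddd
ddddddd
k=6  ddddddd
ddddddd
ddddddd
dd^dddd
ddAdAdd
dddAAdd
ddddddd
ddddddd
ddddddd
k=7  ddddddd
ddddddd
ddddddd
ddA>ddd
ddAdAdd
dddAAdd
ddddddd
ddddddd
ddddddd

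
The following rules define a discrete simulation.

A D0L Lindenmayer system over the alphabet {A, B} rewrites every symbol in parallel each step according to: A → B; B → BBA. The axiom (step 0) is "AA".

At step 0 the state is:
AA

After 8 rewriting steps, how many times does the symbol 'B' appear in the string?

816

step 0: AA
step 1: BB
step 2: BBABBA
step 3: BBABBABBBABBAB
step 4: BBABBABBBABBABBBABBABBABBBABBABBBA
step 5: BBABBABBBABBABBBABBABBABBBABBABBBABBABBABBBABBABBBABBABBBABBABBABBBABBABBBABBABBAB
step 6: BBABBABBBABBABBBABBABBABBBABBABBBABBABBABBBABBABBBABBABBBA…BBABBABBBABBABBBABBABBABBBABBABBBABBABBABBBABBABBBABBABBBA  (len 198)
step 7: BBABBABBBABBABBBABBABBABBBABBABBBABBABBABBBABBABBBABBABBBA…BBABBABBBABBABBBABBABBABBBABBABBBABBABBABBBABBABBBABBABBAB  (len 478)
step 8: BBABBABBBABBABBBABBABBABBBABBABBBABBABBABBBABBABBBABBABBBA…BBABBABBBABBABBBABBABBABBBABBABBBABBABBABBBABBABBBABBABBBA  (len 1154)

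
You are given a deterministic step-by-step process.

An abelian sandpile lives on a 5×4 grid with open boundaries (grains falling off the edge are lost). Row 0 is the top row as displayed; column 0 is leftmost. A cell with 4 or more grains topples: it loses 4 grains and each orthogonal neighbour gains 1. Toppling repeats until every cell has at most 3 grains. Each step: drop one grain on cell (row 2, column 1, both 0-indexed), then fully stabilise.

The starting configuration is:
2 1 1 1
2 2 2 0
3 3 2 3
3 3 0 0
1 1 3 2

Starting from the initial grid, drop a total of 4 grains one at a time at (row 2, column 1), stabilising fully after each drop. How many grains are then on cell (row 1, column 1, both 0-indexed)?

t=0: 2 1 1 1
2 2 2 0
3 3 2 3
3 3 0 0
1 1 3 2
t=1: 2 1 1 1
3 3 2 0
1 2 3 3
1 1 1 0
2 2 3 2
t=2: 2 1 1 1
3 3 2 0
1 3 3 3
1 1 1 0
2 2 3 2
t=3: 3 2 2 1
0 2 0 2
3 2 2 0
1 2 2 1
2 2 3 2
t=4: 3 2 2 1
0 2 0 2
3 3 2 0
1 2 2 1
2 2 3 2

2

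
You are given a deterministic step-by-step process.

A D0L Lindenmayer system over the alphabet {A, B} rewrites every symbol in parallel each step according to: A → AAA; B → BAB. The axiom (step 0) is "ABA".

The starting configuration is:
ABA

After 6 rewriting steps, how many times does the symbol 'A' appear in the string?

2123

step 0: ABA
step 1: AAABABAAA
step 2: AAAAAAAAABABAAABABAAAAAAAAA
step 3: AAAAAAAAAAAAAAAAAAAAAAAAAAABABAAABABAAAAAAAAABABAAABABAAAAAAAAAAAAAAAAAAAAAAAAAAA
step 4: AAAAAAAAAAAAAAAAAAAAAAAAAAAAAAAAAAAAAAAAAAAAAAAAAAAAAAAAAA…AAAAAAAAAAAAAAAAAAAAAAAAAAAAAAAAAAAAAAAAAAAAAAAAAAAAAAAAAA  (len 243)
step 5: AAAAAAAAAAAAAAAAAAAAAAAAAAAAAAAAAAAAAAAAAAAAAAAAAAAAAAAAAA…AAAAAAAAAAAAAAAAAAAAAAAAAAAAAAAAAAAAAAAAAAAAAAAAAAAAAAAAAA  (len 729)
step 6: AAAAAAAAAAAAAAAAAAAAAAAAAAAAAAAAAAAAAAAAAAAAAAAAAAAAAAAAAA…AAAAAAAAAAAAAAAAAAAAAAAAAAAAAAAAAAAAAAAAAAAAAAAAAAAAAAAAAA  (len 2187)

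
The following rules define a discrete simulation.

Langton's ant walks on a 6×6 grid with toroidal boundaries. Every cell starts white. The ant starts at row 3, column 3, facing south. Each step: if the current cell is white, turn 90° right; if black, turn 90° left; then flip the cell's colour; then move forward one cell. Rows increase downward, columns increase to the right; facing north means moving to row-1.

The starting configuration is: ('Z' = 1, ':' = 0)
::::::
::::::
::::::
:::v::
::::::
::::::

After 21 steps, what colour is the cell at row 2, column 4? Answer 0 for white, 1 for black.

1

0) ::::::
::::::
::::::
:::v::
::::::
::::::
1) ::::::
::::::
::::::
::<Z::
::::::
::::::
2) ::::::
::::::
::^:::
::ZZ::
::::::
::::::
3) ::::::
::::::
::Z>::
::ZZ::
::::::
::::::
4) ::::::
::::::
::ZZ::
::Zv::
::::::
::::::
5) ::::::
::::::
::ZZ::
::Z:>:
::::::
::::::
6) ::::::
::::::
::ZZ::
::Z:Z:
::::v:
::::::
7) ::::::
::::::
::ZZ::
::Z:Z:
:::<Z:
::::::
8) ::::::
::::::
::ZZ::
::Z^Z:
:::ZZ:
::::::
9) ::::::
::::::
::ZZ::
::ZZ>:
:::ZZ:
::::::
10) ::::::
::::::
::ZZ^:
::ZZ::
:::ZZ:
::::::
11) ::::::
::::::
::ZZZ>
::ZZ::
:::ZZ:
::::::
12) ::::::
::::::
::ZZZZ
::ZZ:v
:::ZZ:
::::::
13) ::::::
::::::
::ZZZZ
::ZZ<Z
:::ZZ:
::::::
14) ::::::
::::::
::ZZ^Z
::ZZZZ
:::ZZ:
::::::
15) ::::::
::::::
::Z<:Z
::ZZZZ
:::ZZ:
::::::
16) ::::::
::::::
::Z::Z
::ZvZZ
:::ZZ:
::::::
17) ::::::
::::::
::Z::Z
::Z:>Z
:::ZZ:
::::::
18) ::::::
::::::
::Z:^Z
::Z::Z
:::ZZ:
::::::
19) ::::::
::::::
::Z:Z>
::Z::Z
:::ZZ:
::::::
20) ::::::
:::::^
::Z:Z:
::Z::Z
:::ZZ:
::::::
21) ::::::
>::::Z
::Z:Z:
::Z::Z
:::ZZ:
::::::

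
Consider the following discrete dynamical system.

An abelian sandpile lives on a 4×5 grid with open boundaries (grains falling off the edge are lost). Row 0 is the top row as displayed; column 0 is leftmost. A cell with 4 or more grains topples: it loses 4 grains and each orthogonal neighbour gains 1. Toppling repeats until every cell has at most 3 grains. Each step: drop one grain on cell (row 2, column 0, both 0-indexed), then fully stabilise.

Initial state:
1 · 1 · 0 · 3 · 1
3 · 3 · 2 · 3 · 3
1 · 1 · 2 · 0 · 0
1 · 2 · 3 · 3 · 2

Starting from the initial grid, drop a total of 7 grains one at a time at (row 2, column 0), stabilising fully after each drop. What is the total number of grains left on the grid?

39

gen 0: 1 · 1 · 0 · 3 · 1
3 · 3 · 2 · 3 · 3
1 · 1 · 2 · 0 · 0
1 · 2 · 3 · 3 · 2
gen 1: 1 · 1 · 0 · 3 · 1
3 · 3 · 2 · 3 · 3
2 · 1 · 2 · 0 · 0
1 · 2 · 3 · 3 · 2
gen 2: 1 · 1 · 0 · 3 · 1
3 · 3 · 2 · 3 · 3
3 · 1 · 2 · 0 · 0
1 · 2 · 3 · 3 · 2
gen 3: 2 · 2 · 0 · 3 · 1
1 · 0 · 3 · 3 · 3
1 · 3 · 2 · 0 · 0
2 · 2 · 3 · 3 · 2
gen 4: 2 · 2 · 0 · 3 · 1
1 · 0 · 3 · 3 · 3
2 · 3 · 2 · 0 · 0
2 · 2 · 3 · 3 · 2
gen 5: 2 · 2 · 0 · 3 · 1
1 · 0 · 3 · 3 · 3
3 · 3 · 2 · 0 · 0
2 · 2 · 3 · 3 · 2
gen 6: 2 · 2 · 0 · 3 · 1
2 · 1 · 3 · 3 · 3
1 · 0 · 3 · 0 · 0
3 · 3 · 3 · 3 · 2
gen 7: 2 · 2 · 0 · 3 · 1
2 · 1 · 3 · 3 · 3
2 · 0 · 3 · 0 · 0
3 · 3 · 3 · 3 · 2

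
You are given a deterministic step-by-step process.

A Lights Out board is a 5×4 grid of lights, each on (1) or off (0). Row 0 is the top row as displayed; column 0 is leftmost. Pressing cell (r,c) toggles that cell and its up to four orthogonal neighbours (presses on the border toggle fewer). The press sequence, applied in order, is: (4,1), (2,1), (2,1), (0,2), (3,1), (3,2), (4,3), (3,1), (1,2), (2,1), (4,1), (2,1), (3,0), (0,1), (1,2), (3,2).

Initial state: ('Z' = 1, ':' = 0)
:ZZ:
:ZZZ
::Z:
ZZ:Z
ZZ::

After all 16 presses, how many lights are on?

step 0: :ZZ:
:ZZZ
::Z:
ZZ:Z
ZZ::
step 1: :ZZ:
:ZZZ
::Z:
Z::Z
::Z:
step 2: :ZZ:
::ZZ
ZZ::
ZZ:Z
::Z:
step 3: :ZZ:
:ZZZ
::Z:
Z::Z
::Z:
step 4: :::Z
:Z:Z
::Z:
Z::Z
::Z:
step 5: :::Z
:Z:Z
:ZZ:
:ZZZ
:ZZ:
step 6: :::Z
:Z:Z
:Z::
::::
:Z::
step 7: :::Z
:Z:Z
:Z::
:::Z
:ZZZ
step 8: :::Z
:Z:Z
::::
ZZZZ
::ZZ
step 9: ::ZZ
::Z:
::Z:
ZZZZ
::ZZ
step 10: ::ZZ
:ZZ:
ZZ::
Z:ZZ
::ZZ
step 11: ::ZZ
:ZZ:
ZZ::
ZZZZ
ZZ:Z
step 12: ::ZZ
::Z:
::Z:
Z:ZZ
ZZ:Z
step 13: ::ZZ
::Z:
Z:Z:
:ZZZ
:Z:Z
step 14: ZZ:Z
:ZZ:
Z:Z:
:ZZZ
:Z:Z
step 15: ZZZZ
:::Z
Z:::
:ZZZ
:Z:Z
step 16: ZZZZ
:::Z
Z:Z:
::::
:ZZZ

10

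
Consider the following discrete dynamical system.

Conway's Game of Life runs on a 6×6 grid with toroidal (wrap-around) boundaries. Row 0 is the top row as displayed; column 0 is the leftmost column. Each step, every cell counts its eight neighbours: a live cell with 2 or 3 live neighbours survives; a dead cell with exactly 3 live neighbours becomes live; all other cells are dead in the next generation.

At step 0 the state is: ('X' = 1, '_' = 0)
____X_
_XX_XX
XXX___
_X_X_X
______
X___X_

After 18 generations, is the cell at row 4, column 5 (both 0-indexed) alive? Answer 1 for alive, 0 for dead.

0

k=0  ____X_
_XX_XX
XXX___
_X_X_X
______
X___X_
k=1  XX__X_
__X_XX
______
_X____
X___XX
_____X
k=2  XX_XX_
XX_XXX
______
X____X
X___XX
_X____
k=3  ___X__
_X_X__
_X____
X___X_
_X__X_
_XXX__
k=4  _X_XX_
______
XXX___
XX___X
XX__XX
_X_XX_
k=5  ___XX_
X__X__
__X__X
____X_
___X__
_X____
k=6  __XXX_
__XX_X
___XXX
___XX_
______
__XXX_
k=7  _X___X
_____X
_____X
___X_X
__X___
__X_X_
k=8  X___XX
____XX
X____X
____X_
__X_X_
_XXX__
k=9  XXX___
______
X_____
___XX_
_XX_X_
XXX___
k=10  X_X___
X_____
______
_XXXXX
X___XX
_____X
k=11  XX___X
_X____
XXXXXX
_XXX__
_XX___
_X__X_
k=12  _XX__X
___X__
____XX
_____X
X_____
_____X
k=13  X_X_X_
X_XX_X
____XX
X___XX
X____X
_X___X
k=14  __X_X_
X_X___
_X____
______
_X____
_X__X_
k=15  __X__X
__XX__
_X____
______
______
_XXX__
k=16  ____X_
_XXX__
__X___
______
__X___
_XXX__
k=17  ____X_
_XXX__
_XXX__
______
_XXX__
_XXX__
k=18  ____X_
_X__X_
_X_X__
______
_X_X__
_X__X_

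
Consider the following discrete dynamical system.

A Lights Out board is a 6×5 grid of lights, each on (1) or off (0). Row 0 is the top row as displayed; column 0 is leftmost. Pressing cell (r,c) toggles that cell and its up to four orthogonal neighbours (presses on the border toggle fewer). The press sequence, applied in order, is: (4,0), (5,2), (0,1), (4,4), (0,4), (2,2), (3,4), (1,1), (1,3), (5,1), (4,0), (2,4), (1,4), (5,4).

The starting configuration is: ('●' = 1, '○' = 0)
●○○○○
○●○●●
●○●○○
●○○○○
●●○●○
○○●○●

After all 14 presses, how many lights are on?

19

[0] ●○○○○
○●○●●
●○●○○
●○○○○
●●○●○
○○●○●
[1] ●○○○○
○●○●●
●○●○○
○○○○○
○○○●○
●○●○●
[2] ●○○○○
○●○●●
●○●○○
○○○○○
○○●●○
●●○●●
[3] ○●●○○
○○○●●
●○●○○
○○○○○
○○●●○
●●○●●
[4] ○●●○○
○○○●●
●○●○○
○○○○●
○○●○●
●●○●○
[5] ○●●●●
○○○●○
●○●○○
○○○○●
○○●○●
●●○●○
[6] ○●●●●
○○●●○
●●○●○
○○●○●
○○●○●
●●○●○
[7] ○●●●●
○○●●○
●●○●●
○○●●○
○○●○○
●●○●○
[8] ○○●●●
●●○●○
●○○●●
○○●●○
○○●○○
●●○●○
[9] ○○●○●
●●●○●
●○○○●
○○●●○
○○●○○
●●○●○
[10] ○○●○●
●●●○●
●○○○●
○○●●○
○●●○○
○○●●○
[11] ○○●○●
●●●○●
●○○○●
●○●●○
●○●○○
●○●●○
[12] ○○●○●
●●●○○
●○○●○
●○●●●
●○●○○
●○●●○
[13] ○○●○○
●●●●●
●○○●●
●○●●●
●○●○○
●○●●○
[14] ○○●○○
●●●●●
●○○●●
●○●●●
●○●○●
●○●○●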